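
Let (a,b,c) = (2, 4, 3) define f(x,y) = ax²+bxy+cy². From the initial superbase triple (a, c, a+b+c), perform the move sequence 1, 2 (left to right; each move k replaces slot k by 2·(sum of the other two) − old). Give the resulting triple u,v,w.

start (2,3,9) = (f(1,0),f(0,1),f(1,1))
replace slot 1: 2·(3+9) − 2 = 22 → (22,3,9)
replace slot 2: 2·(22+9) − 3 = 59 → (22,59,9)

22,59,9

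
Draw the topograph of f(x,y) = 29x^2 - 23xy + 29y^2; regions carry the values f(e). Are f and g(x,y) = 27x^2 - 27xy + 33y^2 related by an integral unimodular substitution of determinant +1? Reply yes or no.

D₁ = -2835, D₂ = -2835
f: flip: (29,-23,29)→(29,23,29)
f: reduced (well bottom): (29,23,29) with a≤c, −a<b≤a
g: translate: b→27 (≡-27 mod 54), so (27,-27,33)→(27,27,33)
g: reduced (well bottom): (27,27,33) with a≤c, −a<b≤a
reduced forms (29, 23, 29) vs (27, 27, 33) ⇒ inequivalent

no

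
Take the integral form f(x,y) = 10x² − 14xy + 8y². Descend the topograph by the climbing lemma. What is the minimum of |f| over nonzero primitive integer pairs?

translate: b→6 (≡-14 mod 20), so (10,-14,8)→(10,6,4)
flip: (10,6,4)→(4,-6,10)
translate: b→2 (≡-6 mod 8), so (4,-6,10)→(4,2,8)
reduced (well bottom): (4,2,8) with a≤c, −a<b≤a
well minimum = a = 4

4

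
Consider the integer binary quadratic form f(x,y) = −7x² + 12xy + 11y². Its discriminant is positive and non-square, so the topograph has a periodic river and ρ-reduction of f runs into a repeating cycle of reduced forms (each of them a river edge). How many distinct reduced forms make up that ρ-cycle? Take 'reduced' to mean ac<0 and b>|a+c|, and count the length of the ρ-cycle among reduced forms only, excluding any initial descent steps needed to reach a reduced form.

D = 452, ⌊√D⌋ = 21
river: ρ → (11,10,-8)
river: ρ → (-8,6,13)
river: ρ → (13,20,-1)
river: ρ → (-1,20,13)
river: ρ → (13,6,-8)
river: ρ → (-8,10,11)
river: ρ → (11,12,-7)
river: ρ → (-7,16,7)
river: ρ → (7,12,-11)
river: ρ → (-11,10,8)
river: ρ → (8,6,-13)
river: ρ → (-13,20,1)
river: ρ → (1,20,-13)
river: ρ → (-13,6,8)
river: ρ → (8,10,-11)
river: ρ → (-11,12,7)
river: ρ → (7,16,-7)
river: ρ → (-7,12,11)
ρ-cycle length = 18 (tail of 0 descent steps not counted)

18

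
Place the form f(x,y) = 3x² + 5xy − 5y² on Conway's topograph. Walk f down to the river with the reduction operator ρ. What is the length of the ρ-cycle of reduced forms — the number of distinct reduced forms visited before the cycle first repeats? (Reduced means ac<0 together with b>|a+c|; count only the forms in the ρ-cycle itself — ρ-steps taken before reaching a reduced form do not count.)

D = 85, ⌊√D⌋ = 9
river: ρ → (-5,5,3)
river: ρ → (3,7,-3)
river: ρ → (-3,5,5)
river: ρ → (5,5,-3)
river: ρ → (-3,7,3)
river: ρ → (3,5,-5)
ρ-cycle length = 6 (tail of 0 descent steps not counted)

6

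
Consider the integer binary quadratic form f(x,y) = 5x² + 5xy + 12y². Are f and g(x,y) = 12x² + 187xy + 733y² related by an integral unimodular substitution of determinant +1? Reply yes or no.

D₁ = -215, D₂ = -215
f: reduced (well bottom): (5,5,12) with a≤c, −a<b≤a
g: translate: b→-5 (≡187 mod 24), so (12,187,733)→(12,-5,5)
g: flip: (12,-5,5)→(5,5,12)
g: reduced (well bottom): (5,5,12) with a≤c, −a<b≤a
reduced forms (5, 5, 12) vs (5, 5, 12) ⇒ equivalent

yes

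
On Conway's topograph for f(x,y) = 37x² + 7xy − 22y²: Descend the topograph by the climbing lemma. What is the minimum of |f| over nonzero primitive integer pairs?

descent: ρ → (-22,37,22)  [lands on river]
river: ρ → (22,51,-8)
river: ρ → (-8,45,40)
river: ρ → (40,35,-13)
river: ρ → (-13,43,28)
river: ρ → (28,13,-28)
river: ρ → (-28,43,13)
river: ρ → (13,35,-40)
river: ρ → (-40,45,8)
river: ρ → (8,51,-22)
closes: descent 1, river 10
min |a| on river = 8

8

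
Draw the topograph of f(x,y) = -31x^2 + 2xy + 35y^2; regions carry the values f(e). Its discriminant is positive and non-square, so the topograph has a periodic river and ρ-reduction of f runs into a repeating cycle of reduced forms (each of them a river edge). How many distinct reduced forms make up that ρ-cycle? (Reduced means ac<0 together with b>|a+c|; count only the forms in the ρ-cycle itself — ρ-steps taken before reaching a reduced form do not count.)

D = 4344, ⌊√D⌋ = 65
descent: ρ → (35,-2,-31)
descent: ρ → (-31,64,2)  [lands on river]
river: ρ → (2,64,-31)
river: ρ → (-31,60,6)
river: ρ → (6,60,-31)
ρ-cycle length = 4 (tail of 2 descent steps not counted)

4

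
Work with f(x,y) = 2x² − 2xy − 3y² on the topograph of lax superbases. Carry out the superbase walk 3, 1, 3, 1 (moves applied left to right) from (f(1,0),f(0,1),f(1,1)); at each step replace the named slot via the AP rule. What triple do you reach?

start (2,-3,-3) = (f(1,0),f(0,1),f(1,1))
replace slot 3: 2·(2+(-3)) − (-3) = 1 → (2,-3,1)
replace slot 1: 2·((-3)+1) − 2 = -6 → (-6,-3,1)
replace slot 3: 2·((-6)+(-3)) − 1 = -19 → (-6,-3,-19)
replace slot 1: 2·((-3)+(-19)) − (-6) = -38 → (-38,-3,-19)

-38,-3,-19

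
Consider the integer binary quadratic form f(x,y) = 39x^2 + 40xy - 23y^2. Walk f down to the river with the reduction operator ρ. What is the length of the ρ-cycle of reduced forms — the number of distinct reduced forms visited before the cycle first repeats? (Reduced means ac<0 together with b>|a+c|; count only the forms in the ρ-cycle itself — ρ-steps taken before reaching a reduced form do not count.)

D = 5188, ⌊√D⌋ = 72
river: ρ → (-23,52,27)
river: ρ → (27,56,-19)
river: ρ → (-19,58,24)
river: ρ → (24,38,-39)
river: ρ → (-39,40,23)
river: ρ → (23,52,-27)
river: ρ → (-27,56,19)
river: ρ → (19,58,-24)
river: ρ → (-24,38,39)
river: ρ → (39,40,-23)
ρ-cycle length = 10 (tail of 0 descent steps not counted)

10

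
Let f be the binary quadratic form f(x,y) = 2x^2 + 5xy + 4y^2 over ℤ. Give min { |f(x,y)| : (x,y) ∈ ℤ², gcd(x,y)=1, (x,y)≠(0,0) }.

translate: b→1 (≡5 mod 4), so (2,5,4)→(2,1,1)
flip: (2,1,1)→(1,-1,2)
translate: b→1 (≡-1 mod 2), so (1,-1,2)→(1,1,2)
reduced (well bottom): (1,1,2) with a≤c, −a<b≤a
well minimum = a = 1

1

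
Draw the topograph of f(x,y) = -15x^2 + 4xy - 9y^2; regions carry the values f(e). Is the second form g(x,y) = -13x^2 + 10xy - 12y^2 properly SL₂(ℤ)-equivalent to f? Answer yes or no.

D₁ = -524, D₂ = -524
f is negative-definite; reduce −f:
−f: flip: (15,-4,9)→(9,4,15)
−f: reduced (well bottom): (9,4,15) with a≤c, −a<b≤a
flip sign back: reduced form of f is (-9,-4,-15)
g is negative-definite; reduce −g:
−g: flip: (13,-10,12)→(12,10,13)
−g: reduced (well bottom): (12,10,13) with a≤c, −a<b≤a
flip sign back: reduced form of g is (-12,-10,-13)
reduced forms (-9, -4, -15) vs (-12, -10, -13) ⇒ inequivalent

no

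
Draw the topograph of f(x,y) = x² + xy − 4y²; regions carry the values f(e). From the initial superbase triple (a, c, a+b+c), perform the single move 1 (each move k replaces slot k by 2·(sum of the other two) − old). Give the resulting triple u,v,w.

start (1,-4,-2) = (f(1,0),f(0,1),f(1,1))
replace slot 1: 2·((-4)+(-2)) − 1 = -13 → (-13,-4,-2)

-13,-4,-2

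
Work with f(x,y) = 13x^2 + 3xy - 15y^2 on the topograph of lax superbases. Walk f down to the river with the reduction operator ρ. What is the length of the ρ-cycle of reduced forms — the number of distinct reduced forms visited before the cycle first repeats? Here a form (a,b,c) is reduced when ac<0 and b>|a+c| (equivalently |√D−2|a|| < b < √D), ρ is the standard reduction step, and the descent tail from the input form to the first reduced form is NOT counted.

D = 789, ⌊√D⌋ = 28
river: ρ → (-15,27,1)
river: ρ → (1,27,-15)
river: ρ → (-15,3,13)
river: ρ → (13,23,-5)
river: ρ → (-5,27,3)
river: ρ → (3,27,-5)
river: ρ → (-5,23,13)
river: ρ → (13,3,-15)
ρ-cycle length = 8 (tail of 0 descent steps not counted)

8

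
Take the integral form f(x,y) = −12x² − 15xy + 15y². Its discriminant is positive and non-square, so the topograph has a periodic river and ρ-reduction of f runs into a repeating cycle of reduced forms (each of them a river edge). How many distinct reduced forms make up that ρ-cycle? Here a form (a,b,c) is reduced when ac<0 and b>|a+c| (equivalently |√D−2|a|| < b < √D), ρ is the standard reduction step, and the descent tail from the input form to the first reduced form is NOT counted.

D = 945, ⌊√D⌋ = 30
descent: ρ → (15,15,-12)  [lands on river]
river: ρ → (-12,9,18)
river: ρ → (18,27,-3)
river: ρ → (-3,27,18)
river: ρ → (18,9,-12)
river: ρ → (-12,15,15)
ρ-cycle length = 6 (tail of 1 descent step not counted)

6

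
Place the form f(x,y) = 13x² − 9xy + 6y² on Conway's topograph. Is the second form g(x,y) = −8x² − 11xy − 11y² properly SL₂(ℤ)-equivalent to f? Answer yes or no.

D₁ = -231, D₂ = -231
f: flip: (13,-9,6)→(6,9,13)
f: translate: b→-3 (≡9 mod 12), so (6,9,13)→(6,-3,10)
f: reduced (well bottom): (6,-3,10) with a≤c, −a<b≤a
g is negative-definite; reduce −g:
−g: translate: b→-5 (≡11 mod 16), so (8,11,11)→(8,-5,8)
−g: flip: (8,-5,8)→(8,5,8)
−g: reduced (well bottom): (8,5,8) with a≤c, −a<b≤a
flip sign back: reduced form of g is (-8,-5,-8)
reduced forms (6, -3, 10) vs (-8, -5, -8) ⇒ inequivalent

no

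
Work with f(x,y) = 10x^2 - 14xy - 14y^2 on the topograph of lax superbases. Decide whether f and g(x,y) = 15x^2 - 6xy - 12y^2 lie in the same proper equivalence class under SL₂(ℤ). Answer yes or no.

D₁ = 756, D₂ = 756
river cycle of f (length 4): (-14, 14, 10), (10, 26, -2), (-2, 26, 10), (10, 14, -14)
river cycle of g (length 6): (-12, 6, 15), (15, 24, -3), (-3, 24, 15), (15, 6, -12), (-12, 18, 9), (9, 18, -12)
cycles differ ⇒ inequivalent

no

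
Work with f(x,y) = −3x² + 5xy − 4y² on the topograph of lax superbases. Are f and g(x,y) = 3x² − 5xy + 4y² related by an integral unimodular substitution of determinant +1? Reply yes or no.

D₁ = -23, D₂ = -23
f is negative-definite; reduce −f:
−f: translate: b→1 (≡-5 mod 6), so (3,-5,4)→(3,1,2)
−f: flip: (3,1,2)→(2,-1,3)
−f: reduced (well bottom): (2,-1,3) with a≤c, −a<b≤a
flip sign back: reduced form of f is (-2,1,-3)
g: translate: b→1 (≡-5 mod 6), so (3,-5,4)→(3,1,2)
g: flip: (3,1,2)→(2,-1,3)
g: reduced (well bottom): (2,-1,3) with a≤c, −a<b≤a
reduced forms (-2, 1, -3) vs (2, -1, 3) ⇒ inequivalent

no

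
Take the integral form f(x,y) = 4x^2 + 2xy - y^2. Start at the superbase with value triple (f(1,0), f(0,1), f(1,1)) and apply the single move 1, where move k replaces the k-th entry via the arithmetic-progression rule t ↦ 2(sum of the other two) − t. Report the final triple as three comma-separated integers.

start (4,-1,5) = (f(1,0),f(0,1),f(1,1))
replace slot 1: 2·((-1)+5) − 4 = 4 → (4,-1,5)

4,-1,5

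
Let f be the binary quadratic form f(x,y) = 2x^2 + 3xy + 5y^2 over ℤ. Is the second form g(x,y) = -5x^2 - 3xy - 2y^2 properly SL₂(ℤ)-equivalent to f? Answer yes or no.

D₁ = -31, D₂ = -31
f: translate: b→-1 (≡3 mod 4), so (2,3,5)→(2,-1,4)
f: reduced (well bottom): (2,-1,4) with a≤c, −a<b≤a
g is negative-definite; reduce −g:
−g: flip: (5,3,2)→(2,-3,5)
−g: translate: b→1 (≡-3 mod 4), so (2,-3,5)→(2,1,4)
−g: reduced (well bottom): (2,1,4) with a≤c, −a<b≤a
flip sign back: reduced form of g is (-2,-1,-4)
reduced forms (2, -1, 4) vs (-2, -1, -4) ⇒ inequivalent

no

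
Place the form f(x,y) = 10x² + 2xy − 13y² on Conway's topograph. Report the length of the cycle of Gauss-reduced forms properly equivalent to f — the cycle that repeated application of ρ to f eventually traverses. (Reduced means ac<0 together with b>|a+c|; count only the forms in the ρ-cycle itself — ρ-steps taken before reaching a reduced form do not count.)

D = 524, ⌊√D⌋ = 22
descent: ρ → (-13,-2,10)
descent: ρ → (10,22,-1)  [lands on river]
river: ρ → (-1,22,10)
river: ρ → (10,18,-5)
river: ρ → (-5,22,2)
river: ρ → (2,22,-5)
river: ρ → (-5,18,10)
ρ-cycle length = 6 (tail of 2 descent steps not counted)

6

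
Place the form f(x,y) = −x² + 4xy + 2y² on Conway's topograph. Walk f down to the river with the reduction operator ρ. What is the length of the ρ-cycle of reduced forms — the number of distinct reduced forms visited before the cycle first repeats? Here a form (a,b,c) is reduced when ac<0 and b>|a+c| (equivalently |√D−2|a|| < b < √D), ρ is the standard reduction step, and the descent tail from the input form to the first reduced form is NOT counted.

D = 24, ⌊√D⌋ = 4
river: ρ → (2,4,-1)
river: ρ → (-1,4,2)
ρ-cycle length = 2 (tail of 0 descent steps not counted)

2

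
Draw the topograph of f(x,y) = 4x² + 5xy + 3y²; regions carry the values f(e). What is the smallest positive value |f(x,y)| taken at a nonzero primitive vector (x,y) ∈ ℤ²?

translate: b→-3 (≡5 mod 8), so (4,5,3)→(4,-3,2)
flip: (4,-3,2)→(2,3,4)
translate: b→-1 (≡3 mod 4), so (2,3,4)→(2,-1,3)
reduced (well bottom): (2,-1,3) with a≤c, −a<b≤a
well minimum = a = 2

2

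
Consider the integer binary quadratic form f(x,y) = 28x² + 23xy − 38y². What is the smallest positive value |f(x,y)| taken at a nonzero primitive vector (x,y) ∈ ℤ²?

river: ρ → (-38,53,13)
river: ρ → (13,51,-42)
river: ρ → (-42,33,22)
river: ρ → (22,55,-20)
river: ρ → (-20,65,7)
river: ρ → (7,61,-38)
river: ρ → (-38,15,30)
river: ρ → (30,45,-23)
river: ρ → (-23,47,28)
river: ρ → (28,65,-5)
river: ρ → (-5,65,28)
river: ρ → (28,47,-23)
river: ρ → (-23,45,30)
river: ρ → (30,15,-38)
river: ρ → (-38,61,7)
river: ρ → (7,65,-20)
river: ρ → (-20,55,22)
river: ρ → (22,33,-42)
river: ρ → (-42,51,13)
river: ρ → (13,53,-38)
river: ρ → (-38,23,28)
river: ρ → (28,33,-33)
river: ρ → (-33,33,28)
river: ρ → (28,23,-38)
closes: descent 0, river 24
min |a| on river = 5

5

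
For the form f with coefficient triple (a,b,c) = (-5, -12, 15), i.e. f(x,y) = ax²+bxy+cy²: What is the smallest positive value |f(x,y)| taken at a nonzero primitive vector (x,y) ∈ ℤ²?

descent: ρ → (15,12,-5)  [lands on river]
river: ρ → (-5,18,6)
river: ρ → (6,18,-5)
river: ρ → (-5,12,15)
river: ρ → (15,18,-2)
river: ρ → (-2,18,15)
closes: descent 1, river 6
min |a| on river = 2

2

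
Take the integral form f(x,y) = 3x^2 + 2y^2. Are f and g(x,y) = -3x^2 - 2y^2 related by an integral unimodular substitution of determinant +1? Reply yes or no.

D₁ = -24, D₂ = -24
f: flip: (3,0,2)→(2,0,3)
f: reduced (well bottom): (2,0,3) with a≤c, −a<b≤a
g is negative-definite; reduce −g:
−g: flip: (3,0,2)→(2,0,3)
−g: reduced (well bottom): (2,0,3) with a≤c, −a<b≤a
flip sign back: reduced form of g is (-2,0,-3)
reduced forms (2, 0, 3) vs (-2, 0, -3) ⇒ inequivalent

no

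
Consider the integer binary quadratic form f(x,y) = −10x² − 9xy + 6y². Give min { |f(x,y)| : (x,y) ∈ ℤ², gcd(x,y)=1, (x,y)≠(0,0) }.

descent: ρ → (6,9,-10)  [lands on river]
river: ρ → (-10,11,5)
river: ρ → (5,9,-12)
river: ρ → (-12,15,2)
river: ρ → (2,17,-4)
river: ρ → (-4,15,6)
closes: descent 1, river 6
min |a| on river = 2

2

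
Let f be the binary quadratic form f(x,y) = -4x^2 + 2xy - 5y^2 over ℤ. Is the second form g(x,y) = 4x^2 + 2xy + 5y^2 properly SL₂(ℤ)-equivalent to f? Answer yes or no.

D₁ = -76, D₂ = -76
f is negative-definite; reduce −f:
−f: reduced (well bottom): (4,-2,5) with a≤c, −a<b≤a
flip sign back: reduced form of f is (-4,2,-5)
g: reduced (well bottom): (4,2,5) with a≤c, −a<b≤a
reduced forms (-4, 2, -5) vs (4, 2, 5) ⇒ inequivalent

no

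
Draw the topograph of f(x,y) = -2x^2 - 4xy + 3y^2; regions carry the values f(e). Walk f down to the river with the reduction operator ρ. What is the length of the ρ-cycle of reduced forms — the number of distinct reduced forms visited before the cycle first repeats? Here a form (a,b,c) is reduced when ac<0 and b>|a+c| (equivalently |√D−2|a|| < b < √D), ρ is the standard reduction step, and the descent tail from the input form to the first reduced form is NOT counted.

D = 40, ⌊√D⌋ = 6
descent: ρ → (3,4,-2)  [lands on river]
river: ρ → (-2,4,3)
river: ρ → (3,2,-3)
river: ρ → (-3,4,2)
river: ρ → (2,4,-3)
river: ρ → (-3,2,3)
ρ-cycle length = 6 (tail of 1 descent step not counted)

6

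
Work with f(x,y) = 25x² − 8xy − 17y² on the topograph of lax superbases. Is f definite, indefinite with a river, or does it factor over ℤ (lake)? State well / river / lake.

D = b²−4ac = (-8)² − 4·25·(-17) = 1764
D = 42² is a perfect square ⇒ form factors over ℤ ⇒ lakes

lake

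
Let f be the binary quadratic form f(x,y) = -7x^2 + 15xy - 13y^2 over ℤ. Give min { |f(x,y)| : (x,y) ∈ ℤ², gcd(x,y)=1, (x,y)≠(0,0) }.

translate: b→-1 (≡-15 mod 14), so (7,-15,13)→(7,-1,5)
flip: (7,-1,5)→(5,1,7)
reduced (well bottom): (5,1,7) with a≤c, −a<b≤a
well minimum |f| = |-5| = 5 (negative-definite)

5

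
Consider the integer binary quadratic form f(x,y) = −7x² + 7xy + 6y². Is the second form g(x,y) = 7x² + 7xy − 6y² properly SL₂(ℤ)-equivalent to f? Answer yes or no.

D₁ = 217, D₂ = 217
river cycle of f (length 16): (6, 5, -8), (-8, 11, 3), (3, 13, -4), (-4, 11, 6), (6, 13, -2), (-2, 11, 12), (12, 13, -1), (-1, 13, 12), (12, 11, -2), (-2, 13, 6), … (6 more)
river cycle of g (length 16): (-6, 5, 8), (8, 11, -3), (-3, 13, 4), (4, 11, -6), (-6, 13, 2), (2, 11, -12), (-12, 13, 1), (1, 13, -12), (-12, 11, 2), (2, 13, -6), … (6 more)
cycles differ ⇒ inequivalent

no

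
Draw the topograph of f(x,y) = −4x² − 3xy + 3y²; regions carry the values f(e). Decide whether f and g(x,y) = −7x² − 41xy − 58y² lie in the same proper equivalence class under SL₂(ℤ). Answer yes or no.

D₁ = 57, D₂ = 57
river cycle of f (length 6): (3, 3, -4), (-4, 5, 2), (2, 7, -1), (-1, 7, 2), (2, 5, -4), (-4, 3, 3)
river cycle of g (length 6): (2, 7, -1), (-1, 7, 2), (2, 5, -4), (-4, 3, 3), (3, 3, -4), (-4, 5, 2)
cycles coincide ⇒ equivalent

yes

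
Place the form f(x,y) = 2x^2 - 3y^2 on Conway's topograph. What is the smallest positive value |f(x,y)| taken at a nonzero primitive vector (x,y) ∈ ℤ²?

descent: ρ → (-3,0,2)
descent: ρ → (2,4,-1)  [lands on river]
river: ρ → (-1,4,2)
closes: descent 2, river 2
min |a| on river = 1

1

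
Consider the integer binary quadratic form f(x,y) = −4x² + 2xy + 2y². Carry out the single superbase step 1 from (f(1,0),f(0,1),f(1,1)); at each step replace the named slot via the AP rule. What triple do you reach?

start (-4,2,0) = (f(1,0),f(0,1),f(1,1))
replace slot 1: 2·(2+0) − (-4) = 8 → (8,2,0)

8,2,0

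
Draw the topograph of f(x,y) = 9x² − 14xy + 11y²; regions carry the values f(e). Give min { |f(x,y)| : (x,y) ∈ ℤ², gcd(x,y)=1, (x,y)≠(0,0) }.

translate: b→4 (≡-14 mod 18), so (9,-14,11)→(9,4,6)
flip: (9,4,6)→(6,-4,9)
reduced (well bottom): (6,-4,9) with a≤c, −a<b≤a
well minimum = a = 6

6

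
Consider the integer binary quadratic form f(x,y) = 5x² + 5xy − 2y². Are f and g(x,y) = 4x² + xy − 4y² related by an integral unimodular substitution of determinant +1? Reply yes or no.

D₁ = 65, D₂ = 65
river cycle of f (length 6): (-2, 7, 2), (2, 5, -5), (-5, 5, 2), (2, 7, -2), (-2, 5, 5), (5, 5, -2)
river cycle of g (length 6): (-4, 7, 1), (1, 7, -4), (-4, 1, 4), (4, 7, -1), (-1, 7, 4), (4, 1, -4)
cycles differ ⇒ inequivalent

no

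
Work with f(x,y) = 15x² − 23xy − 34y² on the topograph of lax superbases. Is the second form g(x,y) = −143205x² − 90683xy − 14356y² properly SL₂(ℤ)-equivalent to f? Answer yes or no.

D₁ = 2569, D₂ = 2569
river cycle of f (length 76): (-34, 23, 15), (15, 37, -20), (-20, 43, 9), (9, 47, -10), (-10, 33, 37), (37, 41, -6), (-6, 43, 30), (30, 17, -19), (-19, 21, 28), (28, 35, -12), … (66 more)
river cycle of g (length 76): (-34, 23, 15), (15, 37, -20), (-20, 43, 9), (9, 47, -10), (-10, 33, 37), (37, 41, -6), (-6, 43, 30), (30, 17, -19), (-19, 21, 28), (28, 35, -12), … (66 more)
cycles coincide ⇒ equivalent

yes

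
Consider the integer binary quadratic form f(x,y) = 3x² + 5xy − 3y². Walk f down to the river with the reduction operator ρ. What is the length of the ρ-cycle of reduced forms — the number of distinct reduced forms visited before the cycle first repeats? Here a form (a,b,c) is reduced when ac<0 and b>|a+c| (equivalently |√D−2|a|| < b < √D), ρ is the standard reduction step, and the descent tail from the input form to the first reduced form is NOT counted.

D = 61, ⌊√D⌋ = 7
river: ρ → (-3,7,1)
river: ρ → (1,7,-3)
river: ρ → (-3,5,3)
river: ρ → (3,7,-1)
river: ρ → (-1,7,3)
river: ρ → (3,5,-3)
ρ-cycle length = 6 (tail of 0 descent steps not counted)

6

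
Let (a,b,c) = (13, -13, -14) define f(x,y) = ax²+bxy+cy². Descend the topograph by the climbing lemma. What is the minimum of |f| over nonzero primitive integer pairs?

descent: ρ → (-14,13,13)  [lands on river]
river: ρ → (13,13,-14)
river: ρ → (-14,15,12)
river: ρ → (12,9,-17)
river: ρ → (-17,25,4)
river: ρ → (4,23,-23)
river: ρ → (-23,23,4)
river: ρ → (4,25,-17)
river: ρ → (-17,9,12)
river: ρ → (12,15,-14)
closes: descent 1, river 10
min |a| on river = 4

4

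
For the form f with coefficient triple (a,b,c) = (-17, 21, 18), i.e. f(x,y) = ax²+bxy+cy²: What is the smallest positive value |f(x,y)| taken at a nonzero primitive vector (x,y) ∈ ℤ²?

river: ρ → (18,15,-20)
river: ρ → (-20,25,13)
river: ρ → (13,27,-18)
river: ρ → (-18,9,22)
river: ρ → (22,35,-5)
river: ρ → (-5,35,22)
river: ρ → (22,9,-18)
river: ρ → (-18,27,13)
river: ρ → (13,25,-20)
river: ρ → (-20,15,18)
river: ρ → (18,21,-17)
river: ρ → (-17,13,22)
river: ρ → (22,31,-8)
river: ρ → (-8,33,18)
river: ρ → (18,39,-2)
river: ρ → (-2,37,37)
river: ρ → (37,37,-2)
river: ρ → (-2,39,18)
river: ρ → (18,33,-8)
river: ρ → (-8,31,22)
river: ρ → (22,13,-17)
river: ρ → (-17,21,18)
closes: descent 0, river 22
min |a| on river = 2

2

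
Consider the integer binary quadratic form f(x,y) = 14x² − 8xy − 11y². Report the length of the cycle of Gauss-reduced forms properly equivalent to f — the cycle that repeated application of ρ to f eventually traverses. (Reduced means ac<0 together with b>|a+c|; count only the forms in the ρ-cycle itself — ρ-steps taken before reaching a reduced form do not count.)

D = 680, ⌊√D⌋ = 26
descent: ρ → (-11,8,14)  [lands on river]
river: ρ → (14,20,-5)
river: ρ → (-5,20,14)
river: ρ → (14,8,-11)
river: ρ → (-11,14,11)
river: ρ → (11,8,-14)
river: ρ → (-14,20,5)
river: ρ → (5,20,-14)
river: ρ → (-14,8,11)
river: ρ → (11,14,-11)
ρ-cycle length = 10 (tail of 1 descent step not counted)

10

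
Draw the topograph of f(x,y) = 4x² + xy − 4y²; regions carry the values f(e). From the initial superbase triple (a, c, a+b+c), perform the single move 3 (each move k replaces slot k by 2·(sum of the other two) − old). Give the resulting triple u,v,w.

start (4,-4,1) = (f(1,0),f(0,1),f(1,1))
replace slot 3: 2·(4+(-4)) − 1 = -1 → (4,-4,-1)

4,-4,-1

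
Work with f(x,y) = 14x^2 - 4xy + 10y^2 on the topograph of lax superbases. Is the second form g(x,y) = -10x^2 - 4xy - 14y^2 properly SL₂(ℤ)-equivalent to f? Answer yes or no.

D₁ = -544, D₂ = -544
f: flip: (14,-4,10)→(10,4,14)
f: reduced (well bottom): (10,4,14) with a≤c, −a<b≤a
g is negative-definite; reduce −g:
−g: reduced (well bottom): (10,4,14) with a≤c, −a<b≤a
flip sign back: reduced form of g is (-10,-4,-14)
reduced forms (10, 4, 14) vs (-10, -4, -14) ⇒ inequivalent

no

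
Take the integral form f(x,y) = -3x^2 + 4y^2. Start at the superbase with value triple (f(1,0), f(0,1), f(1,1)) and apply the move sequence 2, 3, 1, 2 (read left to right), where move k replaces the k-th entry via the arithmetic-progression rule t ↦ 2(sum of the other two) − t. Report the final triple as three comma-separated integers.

start (-3,4,1) = (f(1,0),f(0,1),f(1,1))
replace slot 2: 2·((-3)+1) − 4 = -8 → (-3,-8,1)
replace slot 3: 2·((-3)+(-8)) − 1 = -23 → (-3,-8,-23)
replace slot 1: 2·((-8)+(-23)) − (-3) = -59 → (-59,-8,-23)
replace slot 2: 2·((-59)+(-23)) − (-8) = -156 → (-59,-156,-23)

-59,-156,-23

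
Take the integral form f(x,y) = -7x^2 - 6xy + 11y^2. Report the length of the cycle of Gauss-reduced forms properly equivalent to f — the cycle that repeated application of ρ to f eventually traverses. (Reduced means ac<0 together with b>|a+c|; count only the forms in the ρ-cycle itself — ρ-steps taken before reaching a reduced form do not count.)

D = 344, ⌊√D⌋ = 18
descent: ρ → (11,6,-7)  [lands on river]
river: ρ → (-7,8,10)
river: ρ → (10,12,-5)
river: ρ → (-5,18,1)
river: ρ → (1,18,-5)
river: ρ → (-5,12,10)
river: ρ → (10,8,-7)
river: ρ → (-7,6,11)
river: ρ → (11,16,-2)
river: ρ → (-2,16,11)
ρ-cycle length = 10 (tail of 1 descent step not counted)

10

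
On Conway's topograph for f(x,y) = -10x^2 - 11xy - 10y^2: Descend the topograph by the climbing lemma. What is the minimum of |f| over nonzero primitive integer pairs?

translate: b→-9 (≡11 mod 20), so (10,11,10)→(10,-9,9)
flip: (10,-9,9)→(9,9,10)
reduced (well bottom): (9,9,10) with a≤c, −a<b≤a
well minimum |f| = |-9| = 9 (negative-definite)

9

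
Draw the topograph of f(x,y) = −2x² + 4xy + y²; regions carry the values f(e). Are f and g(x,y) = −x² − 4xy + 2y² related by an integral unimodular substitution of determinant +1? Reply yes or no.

D₁ = 24, D₂ = 24
river cycle of f (length 2): (1, 4, -2), (-2, 4, 1)
river cycle of g (length 2): (2, 4, -1), (-1, 4, 2)
cycles differ ⇒ inequivalent

no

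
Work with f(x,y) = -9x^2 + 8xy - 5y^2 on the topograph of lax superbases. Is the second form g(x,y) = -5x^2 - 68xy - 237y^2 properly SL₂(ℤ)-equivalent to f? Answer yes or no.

D₁ = -116, D₂ = -116
f is negative-definite; reduce −f:
−f: flip: (9,-8,5)→(5,8,9)
−f: translate: b→-2 (≡8 mod 10), so (5,8,9)→(5,-2,6)
−f: reduced (well bottom): (5,-2,6) with a≤c, −a<b≤a
flip sign back: reduced form of f is (-5,2,-6)
g is negative-definite; reduce −g:
−g: translate: b→-2 (≡68 mod 10), so (5,68,237)→(5,-2,6)
−g: reduced (well bottom): (5,-2,6) with a≤c, −a<b≤a
flip sign back: reduced form of g is (-5,2,-6)
reduced forms (-5, 2, -6) vs (-5, 2, -6) ⇒ equivalent

yes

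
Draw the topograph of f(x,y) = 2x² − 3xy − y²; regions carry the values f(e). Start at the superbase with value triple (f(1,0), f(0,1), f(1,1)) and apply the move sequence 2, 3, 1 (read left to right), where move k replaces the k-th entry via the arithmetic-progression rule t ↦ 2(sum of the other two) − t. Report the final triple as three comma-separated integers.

start (2,-1,-2) = (f(1,0),f(0,1),f(1,1))
replace slot 2: 2·(2+(-2)) − (-1) = 1 → (2,1,-2)
replace slot 3: 2·(2+1) − (-2) = 8 → (2,1,8)
replace slot 1: 2·(1+8) − 2 = 16 → (16,1,8)

16,1,8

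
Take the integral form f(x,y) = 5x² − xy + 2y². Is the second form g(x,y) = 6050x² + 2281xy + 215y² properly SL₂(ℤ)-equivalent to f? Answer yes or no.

D₁ = -39, D₂ = -39
f: flip: (5,-1,2)→(2,1,5)
f: reduced (well bottom): (2,1,5) with a≤c, −a<b≤a
g: flip: (6050,2281,215)→(215,-2281,6050)
g: translate: b→-131 (≡-2281 mod 430), so (215,-2281,6050)→(215,-131,20)
g: flip: (215,-131,20)→(20,131,215)
g: translate: b→11 (≡131 mod 40), so (20,131,215)→(20,11,2)
g: flip: (20,11,2)→(2,-11,20)
g: translate: b→1 (≡-11 mod 4), so (2,-11,20)→(2,1,5)
g: reduced (well bottom): (2,1,5) with a≤c, −a<b≤a
reduced forms (2, 1, 5) vs (2, 1, 5) ⇒ equivalent

yes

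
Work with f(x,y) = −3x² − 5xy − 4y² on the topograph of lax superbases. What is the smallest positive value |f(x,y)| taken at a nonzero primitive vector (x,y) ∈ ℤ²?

translate: b→-1 (≡5 mod 6), so (3,5,4)→(3,-1,2)
flip: (3,-1,2)→(2,1,3)
reduced (well bottom): (2,1,3) with a≤c, −a<b≤a
well minimum |f| = |-2| = 2 (negative-definite)

2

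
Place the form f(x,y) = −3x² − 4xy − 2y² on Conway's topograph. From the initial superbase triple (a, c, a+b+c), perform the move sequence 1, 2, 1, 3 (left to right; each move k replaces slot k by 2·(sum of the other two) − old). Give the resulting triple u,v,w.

start (-3,-2,-9) = (f(1,0),f(0,1),f(1,1))
replace slot 1: 2·((-2)+(-9)) − (-3) = -19 → (-19,-2,-9)
replace slot 2: 2·((-19)+(-9)) − (-2) = -54 → (-19,-54,-9)
replace slot 1: 2·((-54)+(-9)) − (-19) = -107 → (-107,-54,-9)
replace slot 3: 2·((-107)+(-54)) − (-9) = -313 → (-107,-54,-313)

-107,-54,-313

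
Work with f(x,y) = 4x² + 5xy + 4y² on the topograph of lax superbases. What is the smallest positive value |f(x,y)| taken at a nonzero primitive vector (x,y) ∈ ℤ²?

translate: b→-3 (≡5 mod 8), so (4,5,4)→(4,-3,3)
flip: (4,-3,3)→(3,3,4)
reduced (well bottom): (3,3,4) with a≤c, −a<b≤a
well minimum = a = 3

3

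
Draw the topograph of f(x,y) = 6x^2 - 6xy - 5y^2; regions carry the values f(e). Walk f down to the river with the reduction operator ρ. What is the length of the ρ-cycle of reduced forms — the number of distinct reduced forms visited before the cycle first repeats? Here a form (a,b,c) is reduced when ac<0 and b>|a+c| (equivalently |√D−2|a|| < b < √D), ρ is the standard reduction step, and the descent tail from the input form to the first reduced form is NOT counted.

D = 156, ⌊√D⌋ = 12
descent: ρ → (-5,6,6)  [lands on river]
river: ρ → (6,6,-5)
river: ρ → (-5,4,7)
river: ρ → (7,10,-2)
river: ρ → (-2,10,7)
river: ρ → (7,4,-5)
ρ-cycle length = 6 (tail of 1 descent step not counted)

6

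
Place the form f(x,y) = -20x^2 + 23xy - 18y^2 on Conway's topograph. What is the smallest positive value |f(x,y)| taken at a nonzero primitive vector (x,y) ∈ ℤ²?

translate: b→17 (≡-23 mod 40), so (20,-23,18)→(20,17,15)
flip: (20,17,15)→(15,-17,20)
translate: b→13 (≡-17 mod 30), so (15,-17,20)→(15,13,18)
reduced (well bottom): (15,13,18) with a≤c, −a<b≤a
well minimum |f| = |-15| = 15 (negative-definite)

15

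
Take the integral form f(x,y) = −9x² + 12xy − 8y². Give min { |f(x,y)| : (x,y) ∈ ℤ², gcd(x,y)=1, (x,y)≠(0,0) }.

translate: b→6 (≡-12 mod 18), so (9,-12,8)→(9,6,5)
flip: (9,6,5)→(5,-6,9)
translate: b→4 (≡-6 mod 10), so (5,-6,9)→(5,4,8)
reduced (well bottom): (5,4,8) with a≤c, −a<b≤a
well minimum |f| = |-5| = 5 (negative-definite)

5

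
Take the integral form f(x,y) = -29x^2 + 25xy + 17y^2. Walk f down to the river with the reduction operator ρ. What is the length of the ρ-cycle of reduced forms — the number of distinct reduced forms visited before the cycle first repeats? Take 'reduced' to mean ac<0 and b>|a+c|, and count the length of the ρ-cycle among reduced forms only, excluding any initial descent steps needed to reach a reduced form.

D = 2597, ⌊√D⌋ = 50
river: ρ → (17,43,-11)
river: ρ → (-11,45,13)
river: ρ → (13,33,-29)
river: ρ → (-29,25,17)
ρ-cycle length = 4 (tail of 0 descent steps not counted)

4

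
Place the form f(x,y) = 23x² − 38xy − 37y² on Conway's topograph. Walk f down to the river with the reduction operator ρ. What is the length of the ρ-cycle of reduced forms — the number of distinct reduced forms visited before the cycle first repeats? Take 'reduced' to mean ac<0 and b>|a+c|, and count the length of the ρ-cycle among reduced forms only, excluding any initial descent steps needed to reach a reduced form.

D = 4848, ⌊√D⌋ = 69
descent: ρ → (-37,38,23)  [lands on river]
river: ρ → (23,54,-21)
river: ρ → (-21,30,47)
river: ρ → (47,64,-4)
river: ρ → (-4,64,47)
river: ρ → (47,30,-21)
river: ρ → (-21,54,23)
river: ρ → (23,38,-37)
river: ρ → (-37,36,24)
river: ρ → (24,60,-13)
river: ρ → (-13,44,56)
river: ρ → (56,68,-1)
river: ρ → (-1,68,56)
river: ρ → (56,44,-13)
river: ρ → (-13,60,24)
river: ρ → (24,36,-37)
ρ-cycle length = 16 (tail of 1 descent step not counted)

16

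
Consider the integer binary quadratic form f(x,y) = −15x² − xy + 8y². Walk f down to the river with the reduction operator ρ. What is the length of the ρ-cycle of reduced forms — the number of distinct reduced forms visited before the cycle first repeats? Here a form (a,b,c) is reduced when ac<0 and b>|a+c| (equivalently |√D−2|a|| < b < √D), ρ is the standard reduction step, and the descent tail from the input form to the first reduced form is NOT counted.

D = 481, ⌊√D⌋ = 21
descent: ρ → (8,17,-6)  [lands on river]
river: ρ → (-6,19,5)
river: ρ → (5,21,-2)
river: ρ → (-2,19,15)
river: ρ → (15,11,-6)
river: ρ → (-6,13,13)
river: ρ → (13,13,-6)
river: ρ → (-6,11,15)
river: ρ → (15,19,-2)
river: ρ → (-2,21,5)
river: ρ → (5,19,-6)
river: ρ → (-6,17,8)
river: ρ → (8,15,-8)
river: ρ → (-8,17,6)
river: ρ → (6,19,-5)
river: ρ → (-5,21,2)
river: ρ → (2,19,-15)
river: ρ → (-15,11,6)
river: ρ → (6,13,-13)
river: ρ → (-13,13,6)
river: ρ → (6,11,-15)
river: ρ → (-15,19,2)
river: ρ → (2,21,-5)
river: ρ → (-5,19,6)
river: ρ → (6,17,-8)
river: ρ → (-8,15,8)
ρ-cycle length = 26 (tail of 1 descent step not counted)

26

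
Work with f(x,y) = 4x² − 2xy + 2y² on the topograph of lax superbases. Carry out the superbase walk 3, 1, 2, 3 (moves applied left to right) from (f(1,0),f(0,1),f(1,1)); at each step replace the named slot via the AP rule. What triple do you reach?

start (4,2,4) = (f(1,0),f(0,1),f(1,1))
replace slot 3: 2·(4+2) − 4 = 8 → (4,2,8)
replace slot 1: 2·(2+8) − 4 = 16 → (16,2,8)
replace slot 2: 2·(16+8) − 2 = 46 → (16,46,8)
replace slot 3: 2·(16+46) − 8 = 116 → (16,46,116)

16,46,116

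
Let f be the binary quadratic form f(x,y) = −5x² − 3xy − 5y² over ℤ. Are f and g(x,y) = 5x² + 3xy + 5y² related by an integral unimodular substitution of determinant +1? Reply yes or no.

D₁ = -91, D₂ = -91
f is negative-definite; reduce −f:
−f: reduced (well bottom): (5,3,5) with a≤c, −a<b≤a
flip sign back: reduced form of f is (-5,-3,-5)
g: reduced (well bottom): (5,3,5) with a≤c, −a<b≤a
reduced forms (-5, -3, -5) vs (5, 3, 5) ⇒ inequivalent

no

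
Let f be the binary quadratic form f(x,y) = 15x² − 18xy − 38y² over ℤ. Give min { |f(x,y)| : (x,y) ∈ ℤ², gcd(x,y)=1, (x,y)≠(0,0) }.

descent: ρ → (-38,18,15)
descent: ρ → (15,42,-14)  [lands on river]
river: ρ → (-14,42,15)
river: ρ → (15,48,-5)
river: ρ → (-5,42,42)
river: ρ → (42,42,-5)
river: ρ → (-5,48,15)
closes: descent 2, river 6
min |a| on river = 5

5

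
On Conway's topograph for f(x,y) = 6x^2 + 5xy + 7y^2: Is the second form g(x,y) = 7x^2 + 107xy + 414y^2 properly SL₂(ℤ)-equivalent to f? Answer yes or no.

D₁ = -143, D₂ = -143
f: reduced (well bottom): (6,5,7) with a≤c, −a<b≤a
g: translate: b→-5 (≡107 mod 14), so (7,107,414)→(7,-5,6)
g: flip: (7,-5,6)→(6,5,7)
g: reduced (well bottom): (6,5,7) with a≤c, −a<b≤a
reduced forms (6, 5, 7) vs (6, 5, 7) ⇒ equivalent

yes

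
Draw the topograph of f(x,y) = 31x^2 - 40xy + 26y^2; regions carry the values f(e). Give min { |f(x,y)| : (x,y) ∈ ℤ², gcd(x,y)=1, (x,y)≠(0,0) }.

translate: b→22 (≡-40 mod 62), so (31,-40,26)→(31,22,17)
flip: (31,22,17)→(17,-22,31)
translate: b→12 (≡-22 mod 34), so (17,-22,31)→(17,12,26)
reduced (well bottom): (17,12,26) with a≤c, −a<b≤a
well minimum = a = 17

17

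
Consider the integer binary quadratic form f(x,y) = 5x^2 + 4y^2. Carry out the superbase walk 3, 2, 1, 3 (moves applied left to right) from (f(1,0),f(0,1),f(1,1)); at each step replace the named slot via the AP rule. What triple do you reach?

start (5,4,9) = (f(1,0),f(0,1),f(1,1))
replace slot 3: 2·(5+4) − 9 = 9 → (5,4,9)
replace slot 2: 2·(5+9) − 4 = 24 → (5,24,9)
replace slot 1: 2·(24+9) − 5 = 61 → (61,24,9)
replace slot 3: 2·(61+24) − 9 = 161 → (61,24,161)

61,24,161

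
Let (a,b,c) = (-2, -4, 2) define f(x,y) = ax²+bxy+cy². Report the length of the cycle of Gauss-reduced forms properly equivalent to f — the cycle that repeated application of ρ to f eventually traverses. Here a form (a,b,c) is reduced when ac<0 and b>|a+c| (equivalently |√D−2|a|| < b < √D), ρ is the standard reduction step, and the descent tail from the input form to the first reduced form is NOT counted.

D = 32, ⌊√D⌋ = 5
descent: ρ → (2,4,-2)  [lands on river]
river: ρ → (-2,4,2)
ρ-cycle length = 2 (tail of 1 descent step not counted)

2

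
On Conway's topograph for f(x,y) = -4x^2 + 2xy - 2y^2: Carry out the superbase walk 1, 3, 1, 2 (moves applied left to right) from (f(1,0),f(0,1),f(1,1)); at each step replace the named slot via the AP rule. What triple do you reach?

start (-4,-2,-4) = (f(1,0),f(0,1),f(1,1))
replace slot 1: 2·((-2)+(-4)) − (-4) = -8 → (-8,-2,-4)
replace slot 3: 2·((-8)+(-2)) − (-4) = -16 → (-8,-2,-16)
replace slot 1: 2·((-2)+(-16)) − (-8) = -28 → (-28,-2,-16)
replace slot 2: 2·((-28)+(-16)) − (-2) = -86 → (-28,-86,-16)

-28,-86,-16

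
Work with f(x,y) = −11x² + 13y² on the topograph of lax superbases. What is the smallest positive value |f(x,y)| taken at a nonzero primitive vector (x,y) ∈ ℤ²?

descent: ρ → (13,0,-11)
descent: ρ → (-11,22,2)  [lands on river]
river: ρ → (2,22,-11)
closes: descent 2, river 2
min |a| on river = 2

2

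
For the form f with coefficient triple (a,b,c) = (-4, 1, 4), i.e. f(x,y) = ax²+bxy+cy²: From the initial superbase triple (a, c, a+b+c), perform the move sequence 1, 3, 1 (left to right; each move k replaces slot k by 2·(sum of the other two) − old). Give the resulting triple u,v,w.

start (-4,4,1) = (f(1,0),f(0,1),f(1,1))
replace slot 1: 2·(4+1) − (-4) = 14 → (14,4,1)
replace slot 3: 2·(14+4) − 1 = 35 → (14,4,35)
replace slot 1: 2·(4+35) − 14 = 64 → (64,4,35)

64,4,35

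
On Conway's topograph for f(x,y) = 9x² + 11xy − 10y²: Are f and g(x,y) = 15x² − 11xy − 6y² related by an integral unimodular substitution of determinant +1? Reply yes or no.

D₁ = 481, D₂ = 481
river cycle of f (length 30): (-10, 9, 10), (10, 11, -9), (-9, 7, 12), (12, 17, -4), (-4, 15, 16), (16, 17, -3), (-3, 19, 10), (10, 21, -1), (-1, 21, 10), (10, 19, -3), … (20 more)
river cycle of g (length 26): (-6, 11, 15), (15, 19, -2), (-2, 21, 5), (5, 19, -6), (-6, 17, 8), (8, 15, -8), (-8, 17, 6), (6, 19, -5), (-5, 21, 2), (2, 19, -15), … (16 more)
cycles differ ⇒ inequivalent

no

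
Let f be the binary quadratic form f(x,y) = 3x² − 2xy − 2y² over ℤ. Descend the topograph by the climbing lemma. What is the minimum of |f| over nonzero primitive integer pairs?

descent: ρ → (-2,2,3)  [lands on river]
river: ρ → (3,4,-1)
river: ρ → (-1,4,3)
river: ρ → (3,2,-2)
closes: descent 1, river 4
min |a| on river = 1

1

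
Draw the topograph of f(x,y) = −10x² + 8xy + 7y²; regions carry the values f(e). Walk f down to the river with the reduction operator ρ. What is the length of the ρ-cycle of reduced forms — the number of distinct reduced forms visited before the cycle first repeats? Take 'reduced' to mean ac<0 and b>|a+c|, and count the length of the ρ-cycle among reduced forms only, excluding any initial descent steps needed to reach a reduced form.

D = 344, ⌊√D⌋ = 18
river: ρ → (7,6,-11)
river: ρ → (-11,16,2)
river: ρ → (2,16,-11)
river: ρ → (-11,6,7)
river: ρ → (7,8,-10)
river: ρ → (-10,12,5)
river: ρ → (5,18,-1)
river: ρ → (-1,18,5)
river: ρ → (5,12,-10)
river: ρ → (-10,8,7)
ρ-cycle length = 10 (tail of 0 descent steps not counted)

10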